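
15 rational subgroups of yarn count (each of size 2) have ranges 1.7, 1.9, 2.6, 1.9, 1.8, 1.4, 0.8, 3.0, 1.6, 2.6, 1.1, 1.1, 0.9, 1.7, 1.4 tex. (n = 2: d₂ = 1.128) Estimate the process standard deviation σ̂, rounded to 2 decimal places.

1.51

R̄ = (1.7 + 1.9 + 2.6 + 1.9 + 1.8 + 1.4 + 0.8 + 3.0 + 1.6 + 2.6 + 1.1 + 1.1 + 0.9 + 1.7 + 1.4) / 15 = 1.7000
σ̂ = R̄ / d₂ = 1.7000 / 1.128 = 1.5071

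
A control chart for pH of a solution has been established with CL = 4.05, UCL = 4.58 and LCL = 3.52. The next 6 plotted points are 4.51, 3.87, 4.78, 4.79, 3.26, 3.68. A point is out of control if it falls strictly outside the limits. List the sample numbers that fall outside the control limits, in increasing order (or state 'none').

3, 4, 5

Compare each point to [3.52, 4.58]: sample 3 = 4.78 > UCL; sample 4 = 4.79 > UCL; sample 5 = 3.26 < LCL.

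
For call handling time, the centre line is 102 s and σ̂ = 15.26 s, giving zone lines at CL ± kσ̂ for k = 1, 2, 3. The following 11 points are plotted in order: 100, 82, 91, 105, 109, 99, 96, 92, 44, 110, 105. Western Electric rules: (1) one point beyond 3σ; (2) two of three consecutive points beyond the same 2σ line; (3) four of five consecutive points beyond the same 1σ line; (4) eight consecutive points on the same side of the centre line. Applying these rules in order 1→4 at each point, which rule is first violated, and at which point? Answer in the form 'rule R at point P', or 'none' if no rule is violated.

rule 1 at point 9

Zone of each point (C = within 1σ̂, B = 1σ̂–2σ̂, A = 2σ̂–3σ̂, * = beyond 3σ̂; sign = side of CL): 1:-C, 2:-B, 3:-C, 4:+C, 5:+C, 6:-C, 7:-C, 8:-C, 9:-*, 10:+C, 11:+C
Rule 1 (one point beyond the 3σ limits) is satisfied at point 9.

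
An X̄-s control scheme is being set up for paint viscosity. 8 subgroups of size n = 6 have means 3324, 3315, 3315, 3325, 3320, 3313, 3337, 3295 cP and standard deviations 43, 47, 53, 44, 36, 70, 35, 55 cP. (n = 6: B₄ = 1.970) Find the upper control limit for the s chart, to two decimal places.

s̄ = (43 + 47 + 53 + 44 + 36 + 70 + 35 + 55) / 8 = 47.8750
UCL_s = B₄·s̄ = 1.970 × 47.8750 = 94.3137

94.31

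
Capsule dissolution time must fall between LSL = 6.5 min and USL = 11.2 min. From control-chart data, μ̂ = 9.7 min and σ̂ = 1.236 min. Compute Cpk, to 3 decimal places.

Cpu = (USL − μ̂) / (3σ̂) = (11.2 − 9.7) / (3 × 1.236) = 0.4045; Cpl = (μ̂ − LSL) / (3σ̂) = (9.7 − 6.5) / (3 × 1.236) = 0.8630; Cpk = min(Cpu, Cpl) = 0.4045

0.405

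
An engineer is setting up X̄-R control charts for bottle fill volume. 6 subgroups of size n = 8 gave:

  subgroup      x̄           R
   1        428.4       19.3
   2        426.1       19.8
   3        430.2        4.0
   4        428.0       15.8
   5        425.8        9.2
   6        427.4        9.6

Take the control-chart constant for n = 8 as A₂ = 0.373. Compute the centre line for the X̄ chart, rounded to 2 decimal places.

427.65

X̄̄ = (428.4 + 426.1 + 430.2 + 428.0 + 425.8 + 427.4) / 6 = 2565.9000 / 6 = 427.6500
CL = X̄̄ = 427.6500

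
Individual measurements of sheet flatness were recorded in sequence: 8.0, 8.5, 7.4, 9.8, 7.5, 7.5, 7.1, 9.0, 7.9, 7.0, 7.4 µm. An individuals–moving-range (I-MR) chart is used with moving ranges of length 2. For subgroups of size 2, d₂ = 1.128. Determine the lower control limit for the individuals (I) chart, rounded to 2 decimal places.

X̄ = (8.0 + 8.5 + 7.4 + 9.8 + 7.5 + 7.5 + 7.1 + 9.0 + 7.9 + 7.0 + 7.4) / 11 = 7.9182
Moving ranges: 0.5, 1.1, 2.4, 2.3, 0.0, 0.4, 1.9, 1.1, 0.9, 0.4; M̄R̄ = 11.0000 / 10 = 1.1000
LCL = X̄ − 3·M̄R̄/d₂ = 7.9182 − 3 × 1.1000 / 1.128 = 4.9926

4.99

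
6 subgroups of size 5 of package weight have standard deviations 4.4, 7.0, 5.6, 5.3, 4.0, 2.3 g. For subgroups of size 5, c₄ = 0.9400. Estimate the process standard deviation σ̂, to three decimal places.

s̄ = (4.4 + 7.0 + 5.6 + 5.3 + 4.0 + 2.3) / 6 = 4.7667
σ̂ = s̄ / c₄ = 4.7667 / 0.9400 = 5.0709

5.071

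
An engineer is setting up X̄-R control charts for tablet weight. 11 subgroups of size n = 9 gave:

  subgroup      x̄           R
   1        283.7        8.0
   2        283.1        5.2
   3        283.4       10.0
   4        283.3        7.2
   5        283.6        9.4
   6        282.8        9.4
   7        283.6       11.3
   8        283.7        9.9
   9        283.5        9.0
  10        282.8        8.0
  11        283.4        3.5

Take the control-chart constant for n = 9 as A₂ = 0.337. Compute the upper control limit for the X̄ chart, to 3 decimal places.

X̄̄ = (283.7 + 283.1 + 283.4 + 283.3 + 283.6 + 282.8 + 283.6 + 283.7 + 283.5 + 282.8 + 283.4) / 11 = 3116.9000 / 11 = 283.3545
R̄ = (8.0 + 5.2 + 10.0 + 7.2 + 9.4 + 9.4 + 11.3 + 9.9 + 9.0 + 8.0 + 3.5) / 11 = 90.9000 / 11 = 8.2636
UCL = X̄̄ + A₂·R̄ = 283.3545 + 0.337 × 8.2636 = 286.1394

286.139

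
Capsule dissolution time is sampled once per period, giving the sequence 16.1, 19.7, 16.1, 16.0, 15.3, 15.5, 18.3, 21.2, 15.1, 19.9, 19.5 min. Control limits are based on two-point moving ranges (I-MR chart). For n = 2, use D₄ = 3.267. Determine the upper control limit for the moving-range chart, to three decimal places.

Moving ranges: 3.6, 3.6, 0.1, 0.7, 0.2, 2.8, 2.9, 6.1, 4.8, 0.4; M̄R̄ = 25.2000 / 10 = 2.5200
UCL_MR = D₄·M̄R̄ = 3.267 × 2.5200 = 8.2328

8.233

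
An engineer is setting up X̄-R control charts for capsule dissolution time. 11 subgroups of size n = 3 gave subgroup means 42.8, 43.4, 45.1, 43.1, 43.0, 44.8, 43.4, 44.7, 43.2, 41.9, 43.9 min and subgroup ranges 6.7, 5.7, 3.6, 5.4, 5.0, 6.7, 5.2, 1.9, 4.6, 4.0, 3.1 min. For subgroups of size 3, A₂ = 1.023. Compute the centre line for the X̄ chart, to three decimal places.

X̄̄ = (42.8 + 43.4 + 45.1 + 43.1 + 43.0 + 44.8 + 43.4 + 44.7 + 43.2 + 41.9 + 43.9) / 11 = 479.3000 / 11 = 43.5727
CL = X̄̄ = 43.5727

43.573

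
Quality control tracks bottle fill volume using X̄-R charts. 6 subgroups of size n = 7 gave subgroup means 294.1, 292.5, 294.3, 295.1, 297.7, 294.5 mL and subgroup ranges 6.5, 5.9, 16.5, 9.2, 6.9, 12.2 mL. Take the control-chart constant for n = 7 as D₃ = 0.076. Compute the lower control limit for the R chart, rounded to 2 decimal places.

0.72

R̄ = (6.5 + 5.9 + 16.5 + 9.2 + 6.9 + 12.2) / 6 = 57.2000 / 6 = 9.5333
LCL_R = D₃·R̄ = 0.076 × 9.5333 = 0.7245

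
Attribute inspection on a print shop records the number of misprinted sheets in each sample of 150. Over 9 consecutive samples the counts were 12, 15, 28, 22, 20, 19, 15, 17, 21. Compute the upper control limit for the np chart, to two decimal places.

30.94

p̄ = Σdᵢ / (k·n) = 169 / (9 × 150) = 0.12519
UCL = np̄ + 3·√(np̄(1−p̄)) = 18.7778 + 3 × √(18.7778×0.87481) = 18.7778 + 3 × 4.0530 = 30.9369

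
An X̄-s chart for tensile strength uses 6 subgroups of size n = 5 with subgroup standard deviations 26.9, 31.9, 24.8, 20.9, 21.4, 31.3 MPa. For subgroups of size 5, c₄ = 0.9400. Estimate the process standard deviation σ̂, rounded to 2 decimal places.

s̄ = (26.9 + 31.9 + 24.8 + 20.9 + 21.4 + 31.3) / 6 = 26.2000
σ̂ = s̄ / c₄ = 26.2000 / 0.9400 = 27.8723

27.87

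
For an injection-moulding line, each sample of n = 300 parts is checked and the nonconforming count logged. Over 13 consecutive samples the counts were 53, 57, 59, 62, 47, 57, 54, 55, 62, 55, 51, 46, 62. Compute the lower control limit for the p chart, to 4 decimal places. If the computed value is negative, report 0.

0.1174

p̄ = Σdᵢ / (k·n) = 720 / (13 × 300) = 0.18462
LCL = p̄ − 3·√(p̄(1−p̄)/n) = 0.18462 − 3 × 0.02240 = 0.11741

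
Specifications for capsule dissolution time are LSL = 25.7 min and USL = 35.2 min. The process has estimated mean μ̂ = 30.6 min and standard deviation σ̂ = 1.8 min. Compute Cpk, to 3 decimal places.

0.852

Cpu = (USL − μ̂) / (3σ̂) = (35.2 − 30.6) / (3 × 1.8) = 0.8519; Cpl = (μ̂ − LSL) / (3σ̂) = (30.6 − 25.7) / (3 × 1.8) = 0.9074; Cpk = min(Cpu, Cpl) = 0.8519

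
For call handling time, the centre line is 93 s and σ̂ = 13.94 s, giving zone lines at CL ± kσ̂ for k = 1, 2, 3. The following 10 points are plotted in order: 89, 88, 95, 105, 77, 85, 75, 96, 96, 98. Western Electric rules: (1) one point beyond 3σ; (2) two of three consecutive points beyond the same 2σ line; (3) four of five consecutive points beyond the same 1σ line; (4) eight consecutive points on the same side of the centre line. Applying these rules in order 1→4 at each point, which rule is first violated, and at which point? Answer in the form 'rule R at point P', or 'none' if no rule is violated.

Zone of each point (C = within 1σ̂, B = 1σ̂–2σ̂, A = 2σ̂–3σ̂, * = beyond 3σ̂; sign = side of CL): 1:-C, 2:-C, 3:+C, 4:+C, 5:-B, 6:-C, 7:-B, 8:+C, 9:+C, 10:+C
No rule fires across all 10 points.

none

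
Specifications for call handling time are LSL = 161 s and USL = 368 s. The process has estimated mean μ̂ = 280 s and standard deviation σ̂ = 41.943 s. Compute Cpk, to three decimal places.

Cpu = (USL − μ̂) / (3σ̂) = (368 − 280) / (3 × 41.943) = 0.6994; Cpl = (μ̂ − LSL) / (3σ̂) = (280 − 161) / (3 × 41.943) = 0.9457; Cpk = min(Cpu, Cpl) = 0.6994

0.699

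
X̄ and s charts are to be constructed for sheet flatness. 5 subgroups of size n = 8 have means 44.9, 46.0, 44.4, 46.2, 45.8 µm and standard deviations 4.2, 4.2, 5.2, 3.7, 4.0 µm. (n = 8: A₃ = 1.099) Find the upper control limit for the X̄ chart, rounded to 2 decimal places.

X̄̄ = (44.9 + 46.0 + 44.4 + 46.2 + 45.8) / 5 = 45.4600
s̄ = (4.2 + 4.2 + 5.2 + 3.7 + 4.0) / 5 = 4.2600
UCL = X̄̄ + A₃·s̄ = 45.4600 + 1.099 × 4.2600 = 50.1417

50.14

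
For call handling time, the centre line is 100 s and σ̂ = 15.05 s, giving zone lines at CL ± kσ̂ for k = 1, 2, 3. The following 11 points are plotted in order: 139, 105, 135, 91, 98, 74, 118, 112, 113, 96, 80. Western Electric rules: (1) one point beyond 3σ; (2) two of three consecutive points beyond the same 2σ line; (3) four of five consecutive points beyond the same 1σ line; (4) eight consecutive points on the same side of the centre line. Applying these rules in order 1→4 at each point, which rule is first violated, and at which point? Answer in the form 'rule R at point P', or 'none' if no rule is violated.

Zone of each point (C = within 1σ̂, B = 1σ̂–2σ̂, A = 2σ̂–3σ̂, * = beyond 3σ̂; sign = side of CL): 1:+A, 2:+C, 3:+A, 4:-C, 5:-C, 6:-B, 7:+B, 8:+C, 9:+C, 10:-C, 11:-B
Rule 2 (two of three consecutive points beyond the same 2σ limit) is satisfied at point 3.

rule 2 at point 3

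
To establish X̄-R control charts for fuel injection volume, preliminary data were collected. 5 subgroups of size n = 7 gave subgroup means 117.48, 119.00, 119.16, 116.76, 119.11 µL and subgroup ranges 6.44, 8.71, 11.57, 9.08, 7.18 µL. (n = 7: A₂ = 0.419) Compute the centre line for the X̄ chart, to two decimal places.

118.30

X̄̄ = (117.48 + 119.00 + 119.16 + 116.76 + 119.11) / 5 = 591.5100 / 5 = 118.3020
CL = X̄̄ = 118.3020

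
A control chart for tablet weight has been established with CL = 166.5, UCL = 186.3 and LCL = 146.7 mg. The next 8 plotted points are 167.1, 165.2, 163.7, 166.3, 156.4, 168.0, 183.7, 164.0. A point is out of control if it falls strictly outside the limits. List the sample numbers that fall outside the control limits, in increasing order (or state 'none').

none

All 8 points lie within [146.7, 186.3].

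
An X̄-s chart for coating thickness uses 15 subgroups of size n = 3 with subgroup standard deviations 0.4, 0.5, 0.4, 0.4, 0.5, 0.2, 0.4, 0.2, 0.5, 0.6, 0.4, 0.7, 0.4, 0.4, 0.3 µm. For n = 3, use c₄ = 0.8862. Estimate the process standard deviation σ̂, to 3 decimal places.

s̄ = (0.4 + 0.5 + 0.4 + 0.4 + 0.5 + 0.2 + 0.4 + 0.2 + 0.5 + 0.6 + 0.4 + 0.7 + 0.4 + 0.4 + 0.3) / 15 = 0.4200
σ̂ = s̄ / c₄ = 0.4200 / 0.8862 = 0.4739

0.474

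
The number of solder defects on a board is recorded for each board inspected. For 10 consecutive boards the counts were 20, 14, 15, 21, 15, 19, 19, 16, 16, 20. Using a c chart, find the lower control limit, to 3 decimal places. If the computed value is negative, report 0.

4.950

c̄ = (20 + 14 + 15 + 21 + 15 + 19 + 19 + 16 + 16 + 20) / 10 = 175 / 10 = 17.5000
LCL = c̄ − 3√c̄ = 17.5000 − 3 × 4.1833 = 4.9501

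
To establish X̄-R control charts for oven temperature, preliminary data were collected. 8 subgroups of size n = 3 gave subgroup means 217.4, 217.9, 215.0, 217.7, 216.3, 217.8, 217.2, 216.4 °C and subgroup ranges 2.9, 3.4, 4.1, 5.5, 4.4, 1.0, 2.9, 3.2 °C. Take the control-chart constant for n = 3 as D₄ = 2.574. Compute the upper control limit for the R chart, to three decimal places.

R̄ = (2.9 + 3.4 + 4.1 + 5.5 + 4.4 + 1.0 + 2.9 + 3.2) / 8 = 27.4000 / 8 = 3.4250
UCL_R = D₄·R̄ = 2.574 × 3.4250 = 8.8159

8.816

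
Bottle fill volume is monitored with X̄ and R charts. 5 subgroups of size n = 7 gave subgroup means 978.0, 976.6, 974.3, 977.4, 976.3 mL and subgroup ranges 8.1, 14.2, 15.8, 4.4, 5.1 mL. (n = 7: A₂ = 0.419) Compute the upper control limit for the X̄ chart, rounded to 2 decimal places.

X̄̄ = (978.0 + 976.6 + 974.3 + 977.4 + 976.3) / 5 = 4882.6000 / 5 = 976.5200
R̄ = (8.1 + 14.2 + 15.8 + 4.4 + 5.1) / 5 = 47.6000 / 5 = 9.5200
UCL = X̄̄ + A₂·R̄ = 976.5200 + 0.419 × 9.5200 = 980.5089

980.51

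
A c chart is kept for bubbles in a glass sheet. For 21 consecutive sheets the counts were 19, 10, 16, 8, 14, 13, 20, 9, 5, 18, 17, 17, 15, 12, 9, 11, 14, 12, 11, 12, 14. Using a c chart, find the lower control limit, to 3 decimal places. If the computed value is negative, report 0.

2.267

c̄ = (19 + 10 + 16 + 8 + 14 + 13 + 20 + 9 + 5 + 18 + 17 + 17 + 15 + 12 + 9 + 11 + 14 + 12 + 11 + 12 + 14) / 21 = 276 / 21 = 13.1429
LCL = c̄ − 3√c̄ = 13.1429 − 3 × 3.6253 = 2.2669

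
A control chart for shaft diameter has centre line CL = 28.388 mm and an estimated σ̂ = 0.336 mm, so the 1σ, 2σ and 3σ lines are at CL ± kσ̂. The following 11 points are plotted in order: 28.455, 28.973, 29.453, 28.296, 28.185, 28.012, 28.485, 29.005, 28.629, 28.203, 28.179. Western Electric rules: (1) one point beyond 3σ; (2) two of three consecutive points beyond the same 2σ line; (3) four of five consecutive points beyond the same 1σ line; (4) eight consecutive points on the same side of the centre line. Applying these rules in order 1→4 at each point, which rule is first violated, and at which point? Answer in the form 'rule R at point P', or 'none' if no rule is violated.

Zone of each point (C = within 1σ̂, B = 1σ̂–2σ̂, A = 2σ̂–3σ̂, * = beyond 3σ̂; sign = side of CL): 1:+C, 2:+B, 3:+*, 4:-C, 5:-C, 6:-B, 7:+C, 8:+B, 9:+C, 10:-C, 11:-C
Rule 1 (one point beyond the 3σ limits) is satisfied at point 3.

rule 1 at point 3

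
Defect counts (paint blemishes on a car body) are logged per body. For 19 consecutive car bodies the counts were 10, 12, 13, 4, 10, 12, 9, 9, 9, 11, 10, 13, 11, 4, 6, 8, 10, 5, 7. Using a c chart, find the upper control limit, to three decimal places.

c̄ = (10 + 12 + 13 + 4 + 10 + 12 + 9 + 9 + 9 + 11 + 10 + 13 + 11 + 4 + 6 + 8 + 10 + 5 + 7) / 19 = 173 / 19 = 9.1053
UCL = c̄ + 3√c̄ = 9.1053 + 3 × √9.1053 = 9.1053 + 3 × 3.0175 = 18.1577

18.158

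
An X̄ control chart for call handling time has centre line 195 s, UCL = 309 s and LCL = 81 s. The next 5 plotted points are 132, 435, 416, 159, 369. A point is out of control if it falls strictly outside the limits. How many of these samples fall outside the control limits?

3

Compare each point to [81, 309]: sample 2 = 435 > UCL; sample 3 = 416 > UCL; sample 5 = 369 > UCL.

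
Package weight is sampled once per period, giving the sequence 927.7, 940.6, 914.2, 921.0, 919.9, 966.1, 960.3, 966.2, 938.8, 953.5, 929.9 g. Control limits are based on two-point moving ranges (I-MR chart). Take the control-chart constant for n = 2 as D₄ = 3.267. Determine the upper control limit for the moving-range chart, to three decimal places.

55.800

Moving ranges: 12.9, 26.4, 6.8, 1.1, 46.2, 5.8, 5.9, 27.4, 14.7, 23.6; M̄R̄ = 170.8000 / 10 = 17.0800
UCL_MR = D₄·M̄R̄ = 3.267 × 17.0800 = 55.8004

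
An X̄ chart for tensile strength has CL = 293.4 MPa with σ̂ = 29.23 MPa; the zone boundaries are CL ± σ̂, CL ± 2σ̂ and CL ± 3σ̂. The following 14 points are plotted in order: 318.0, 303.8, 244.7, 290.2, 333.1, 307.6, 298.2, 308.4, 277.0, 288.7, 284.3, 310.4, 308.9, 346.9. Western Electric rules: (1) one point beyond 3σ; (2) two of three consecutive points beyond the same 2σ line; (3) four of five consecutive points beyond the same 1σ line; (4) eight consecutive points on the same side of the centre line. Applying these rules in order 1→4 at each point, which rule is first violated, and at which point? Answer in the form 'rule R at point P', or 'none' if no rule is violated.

none

Zone of each point (C = within 1σ̂, B = 1σ̂–2σ̂, A = 2σ̂–3σ̂, * = beyond 3σ̂; sign = side of CL): 1:+C, 2:+C, 3:-B, 4:-C, 5:+B, 6:+C, 7:+C, 8:+C, 9:-C, 10:-C, 11:-C, 12:+C, 13:+C, 14:+B
No rule fires across all 14 points.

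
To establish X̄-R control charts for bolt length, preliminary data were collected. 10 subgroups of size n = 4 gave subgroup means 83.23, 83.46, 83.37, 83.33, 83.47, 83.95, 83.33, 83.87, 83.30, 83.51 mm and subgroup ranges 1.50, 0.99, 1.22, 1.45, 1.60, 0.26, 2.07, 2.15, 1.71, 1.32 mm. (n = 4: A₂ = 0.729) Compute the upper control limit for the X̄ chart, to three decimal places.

X̄̄ = (83.23 + 83.46 + 83.37 + 83.33 + 83.47 + 83.95 + 83.33 + 83.87 + 83.30 + 83.51) / 10 = 834.8200 / 10 = 83.4820
R̄ = (1.50 + 0.99 + 1.22 + 1.45 + 1.60 + 0.26 + 2.07 + 2.15 + 1.71 + 1.32) / 10 = 14.2700 / 10 = 1.4270
UCL = X̄̄ + A₂·R̄ = 83.4820 + 0.729 × 1.4270 = 84.5223

84.522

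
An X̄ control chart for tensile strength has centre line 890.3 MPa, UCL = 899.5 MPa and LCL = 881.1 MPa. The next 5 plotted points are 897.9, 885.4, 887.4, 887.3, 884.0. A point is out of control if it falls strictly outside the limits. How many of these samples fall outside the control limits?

All 5 points lie within [881.1, 899.5].

0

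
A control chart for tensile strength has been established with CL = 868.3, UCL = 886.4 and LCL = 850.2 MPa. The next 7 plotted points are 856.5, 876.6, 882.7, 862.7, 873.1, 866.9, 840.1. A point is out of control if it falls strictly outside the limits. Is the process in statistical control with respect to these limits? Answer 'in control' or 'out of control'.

Compare each point to [850.2, 886.4]: sample 7 = 840.1 < LCL.

out of control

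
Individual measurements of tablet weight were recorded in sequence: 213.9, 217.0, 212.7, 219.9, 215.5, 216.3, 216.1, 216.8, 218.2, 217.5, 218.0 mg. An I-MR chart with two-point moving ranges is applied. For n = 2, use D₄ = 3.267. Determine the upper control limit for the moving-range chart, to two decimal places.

Moving ranges: 3.1, 4.3, 7.2, 4.4, 0.8, 0.2, 0.7, 1.4, 0.7, 0.5; M̄R̄ = 23.3000 / 10 = 2.3300
UCL_MR = D₄·M̄R̄ = 3.267 × 2.3300 = 7.6121

7.61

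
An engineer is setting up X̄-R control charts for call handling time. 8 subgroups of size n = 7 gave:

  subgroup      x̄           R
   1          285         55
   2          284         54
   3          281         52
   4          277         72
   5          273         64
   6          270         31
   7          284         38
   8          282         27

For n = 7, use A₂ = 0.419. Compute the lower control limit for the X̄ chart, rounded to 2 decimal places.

258.92

X̄̄ = (285 + 284 + 281 + 277 + 273 + 270 + 284 + 282) / 8 = 2236.0000 / 8 = 279.5000
R̄ = (55 + 54 + 52 + 72 + 64 + 31 + 38 + 27) / 8 = 393.0000 / 8 = 49.1250
LCL = X̄̄ − A₂·R̄ = 279.5000 − 0.419 × 49.1250 = 258.9166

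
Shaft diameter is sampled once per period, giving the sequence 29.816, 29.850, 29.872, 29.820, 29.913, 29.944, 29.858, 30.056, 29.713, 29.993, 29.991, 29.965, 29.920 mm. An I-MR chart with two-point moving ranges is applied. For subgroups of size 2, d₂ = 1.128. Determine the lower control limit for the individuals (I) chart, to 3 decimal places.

29.632

X̄ = (29.816 + 29.850 + 29.872 + 29.820 + 29.913 + 29.944 + 29.858 + 30.056 + 29.713 + 29.993 + 29.991 + 29.965 + 29.920) / 13 = 29.9008
Moving ranges: 0.034, 0.022, 0.052, 0.093, 0.031, 0.086, 0.198, 0.343, 0.280, 0.002, 0.026, 0.045; M̄R̄ = 1.2120 / 12 = 0.1010
LCL = X̄ − 3·M̄R̄/d₂ = 29.9008 − 3 × 0.1010 / 1.128 = 29.6322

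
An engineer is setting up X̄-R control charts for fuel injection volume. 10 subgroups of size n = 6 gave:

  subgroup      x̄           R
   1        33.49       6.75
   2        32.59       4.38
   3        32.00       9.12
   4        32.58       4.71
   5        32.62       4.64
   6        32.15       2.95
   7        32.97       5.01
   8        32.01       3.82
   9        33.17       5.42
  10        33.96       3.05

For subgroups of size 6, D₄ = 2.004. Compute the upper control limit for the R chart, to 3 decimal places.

R̄ = (6.75 + 4.38 + 9.12 + 4.71 + 4.64 + 2.95 + 5.01 + 3.82 + 5.42 + 3.05) / 10 = 49.8500 / 10 = 4.9850
UCL_R = D₄·R̄ = 2.004 × 4.9850 = 9.9899

9.990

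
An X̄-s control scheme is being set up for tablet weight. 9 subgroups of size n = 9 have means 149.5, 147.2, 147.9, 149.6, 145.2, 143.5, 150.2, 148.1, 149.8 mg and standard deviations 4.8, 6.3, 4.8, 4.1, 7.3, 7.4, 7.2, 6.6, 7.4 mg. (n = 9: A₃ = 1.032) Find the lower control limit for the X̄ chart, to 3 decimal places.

141.479

X̄̄ = (149.5 + 147.2 + 147.9 + 149.6 + 145.2 + 143.5 + 150.2 + 148.1 + 149.8) / 9 = 147.8889
s̄ = (4.8 + 6.3 + 4.8 + 4.1 + 7.3 + 7.4 + 7.2 + 6.6 + 7.4) / 9 = 6.2111
LCL = X̄̄ − A₃·s̄ = 147.8889 − 1.032 × 6.2111 = 141.4790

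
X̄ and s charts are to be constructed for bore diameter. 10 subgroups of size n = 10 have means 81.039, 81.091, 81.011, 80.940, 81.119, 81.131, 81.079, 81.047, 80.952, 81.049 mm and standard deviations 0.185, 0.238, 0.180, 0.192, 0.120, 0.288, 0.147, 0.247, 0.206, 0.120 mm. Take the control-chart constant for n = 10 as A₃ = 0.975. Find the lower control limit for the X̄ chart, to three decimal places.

X̄̄ = (81.039 + 81.091 + 81.011 + 80.940 + 81.119 + 81.131 + 81.079 + 81.047 + 80.952 + 81.049) / 10 = 81.0458
s̄ = (0.185 + 0.238 + 0.180 + 0.192 + 0.120 + 0.288 + 0.147 + 0.247 + 0.206 + 0.120) / 10 = 0.1923
LCL = X̄̄ − A₃·s̄ = 81.0458 − 0.975 × 0.1923 = 80.8583

80.858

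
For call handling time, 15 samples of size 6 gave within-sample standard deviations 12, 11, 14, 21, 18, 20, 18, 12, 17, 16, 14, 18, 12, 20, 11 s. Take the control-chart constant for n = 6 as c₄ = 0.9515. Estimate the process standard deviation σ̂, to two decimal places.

s̄ = (12 + 11 + 14 + 21 + 18 + 20 + 18 + 12 + 17 + 16 + 14 + 18 + 12 + 20 + 11) / 15 = 15.6000
σ̂ = s̄ / c₄ = 15.6000 / 0.9515 = 16.3952

16.40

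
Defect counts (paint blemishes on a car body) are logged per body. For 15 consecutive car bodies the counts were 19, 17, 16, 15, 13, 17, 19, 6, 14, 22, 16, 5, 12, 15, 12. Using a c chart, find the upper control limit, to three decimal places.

25.970

c̄ = (19 + 17 + 16 + 15 + 13 + 17 + 19 + 6 + 14 + 22 + 16 + 5 + 12 + 15 + 12) / 15 = 218 / 15 = 14.5333
UCL = c̄ + 3√c̄ = 14.5333 + 3 × √14.5333 = 14.5333 + 3 × 3.8123 = 25.9701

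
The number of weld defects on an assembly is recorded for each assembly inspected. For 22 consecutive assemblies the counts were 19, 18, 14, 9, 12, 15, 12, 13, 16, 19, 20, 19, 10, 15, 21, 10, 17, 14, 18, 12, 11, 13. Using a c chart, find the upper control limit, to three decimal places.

26.430

c̄ = (19 + 18 + 14 + 9 + 12 + 15 + 12 + 13 + 16 + 19 + 20 + 19 + 10 + 15 + 21 + 10 + 17 + 14 + 18 + 12 + 11 + 13) / 22 = 327 / 22 = 14.8636
UCL = c̄ + 3√c̄ = 14.8636 + 3 × √14.8636 = 14.8636 + 3 × 3.8553 = 26.4297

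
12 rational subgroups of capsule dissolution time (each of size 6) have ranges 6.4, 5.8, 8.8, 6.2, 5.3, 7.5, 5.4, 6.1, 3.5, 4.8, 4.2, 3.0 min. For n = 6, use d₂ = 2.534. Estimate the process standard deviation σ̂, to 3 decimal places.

2.203

R̄ = (6.4 + 5.8 + 8.8 + 6.2 + 5.3 + 7.5 + 5.4 + 6.1 + 3.5 + 4.8 + 4.2 + 3.0) / 12 = 5.5833
σ̂ = R̄ / d₂ = 5.5833 / 2.534 = 2.2034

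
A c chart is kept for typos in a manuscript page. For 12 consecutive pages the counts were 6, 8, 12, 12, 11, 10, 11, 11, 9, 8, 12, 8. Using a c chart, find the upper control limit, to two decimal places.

c̄ = (6 + 8 + 12 + 12 + 11 + 10 + 11 + 11 + 9 + 8 + 12 + 8) / 12 = 118 / 12 = 9.8333
UCL = c̄ + 3√c̄ = 9.8333 + 3 × √9.8333 = 9.8333 + 3 × 3.1358 = 19.2408

19.24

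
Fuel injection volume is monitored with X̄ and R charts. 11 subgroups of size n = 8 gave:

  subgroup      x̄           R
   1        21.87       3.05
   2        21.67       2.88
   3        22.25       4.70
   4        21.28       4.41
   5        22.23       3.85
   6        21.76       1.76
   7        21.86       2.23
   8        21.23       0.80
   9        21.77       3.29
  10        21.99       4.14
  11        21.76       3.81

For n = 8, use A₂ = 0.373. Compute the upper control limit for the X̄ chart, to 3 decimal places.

22.972

X̄̄ = (21.87 + 21.67 + 22.25 + 21.28 + 22.23 + 21.76 + 21.86 + 21.23 + 21.77 + 21.99 + 21.76) / 11 = 239.6700 / 11 = 21.7882
R̄ = (3.05 + 2.88 + 4.70 + 4.41 + 3.85 + 1.76 + 2.23 + 0.80 + 3.29 + 4.14 + 3.81) / 11 = 34.9200 / 11 = 3.1745
UCL = X̄̄ + A₂·R̄ = 21.7882 + 0.373 × 3.1745 = 22.9723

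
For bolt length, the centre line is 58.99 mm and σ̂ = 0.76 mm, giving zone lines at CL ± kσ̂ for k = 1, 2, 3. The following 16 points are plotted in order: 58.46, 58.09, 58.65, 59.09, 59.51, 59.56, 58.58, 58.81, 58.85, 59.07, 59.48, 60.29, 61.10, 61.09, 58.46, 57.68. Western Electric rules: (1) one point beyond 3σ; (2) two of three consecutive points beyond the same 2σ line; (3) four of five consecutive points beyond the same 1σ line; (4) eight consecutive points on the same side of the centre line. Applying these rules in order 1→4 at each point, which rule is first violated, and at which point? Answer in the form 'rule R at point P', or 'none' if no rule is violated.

rule 2 at point 14

Zone of each point (C = within 1σ̂, B = 1σ̂–2σ̂, A = 2σ̂–3σ̂, * = beyond 3σ̂; sign = side of CL): 1:-C, 2:-B, 3:-C, 4:+C, 5:+C, 6:+C, 7:-C, 8:-C, 9:-C, 10:+C, 11:+C, 12:+B, 13:+A, 14:+A, 15:-C, 16:-B
Rule 2 (two of three consecutive points beyond the same 2σ limit) is satisfied at point 14.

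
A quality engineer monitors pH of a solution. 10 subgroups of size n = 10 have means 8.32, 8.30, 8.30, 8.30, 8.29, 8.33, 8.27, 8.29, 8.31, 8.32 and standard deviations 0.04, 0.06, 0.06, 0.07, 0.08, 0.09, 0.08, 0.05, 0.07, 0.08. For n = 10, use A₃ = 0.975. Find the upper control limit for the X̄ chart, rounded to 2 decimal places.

X̄̄ = (8.32 + 8.30 + 8.30 + 8.30 + 8.29 + 8.33 + 8.27 + 8.29 + 8.31 + 8.32) / 10 = 8.3030
s̄ = (0.04 + 0.06 + 0.06 + 0.07 + 0.08 + 0.09 + 0.08 + 0.05 + 0.07 + 0.08) / 10 = 0.0680
UCL = X̄̄ + A₃·s̄ = 8.3030 + 0.975 × 0.0680 = 8.3693

8.37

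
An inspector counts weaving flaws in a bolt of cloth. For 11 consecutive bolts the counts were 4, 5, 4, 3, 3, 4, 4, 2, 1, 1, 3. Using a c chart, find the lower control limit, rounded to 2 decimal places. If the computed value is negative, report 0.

c̄ = (4 + 5 + 4 + 3 + 3 + 4 + 4 + 2 + 1 + 1 + 3) / 11 = 34 / 11 = 3.0909
LCL = c̄ − 3√c̄ = 3.0909 − 3 × 1.7581 = -2.1834 → 0 (cannot be negative)

0.00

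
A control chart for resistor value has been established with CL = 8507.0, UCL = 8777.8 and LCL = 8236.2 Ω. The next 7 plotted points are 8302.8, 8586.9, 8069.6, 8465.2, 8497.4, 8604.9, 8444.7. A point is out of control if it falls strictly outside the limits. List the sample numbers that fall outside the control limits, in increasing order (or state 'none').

Compare each point to [8236.2, 8777.8]: sample 3 = 8069.6 < LCL.

3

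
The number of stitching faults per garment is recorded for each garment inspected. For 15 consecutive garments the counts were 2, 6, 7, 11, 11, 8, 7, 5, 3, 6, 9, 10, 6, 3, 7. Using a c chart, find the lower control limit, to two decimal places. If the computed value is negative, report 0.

c̄ = (2 + 6 + 7 + 11 + 11 + 8 + 7 + 5 + 3 + 6 + 9 + 10 + 6 + 3 + 7) / 15 = 101 / 15 = 6.7333
LCL = c̄ − 3√c̄ = 6.7333 − 3 × 2.5949 = -1.0513 → 0 (cannot be negative)

0.00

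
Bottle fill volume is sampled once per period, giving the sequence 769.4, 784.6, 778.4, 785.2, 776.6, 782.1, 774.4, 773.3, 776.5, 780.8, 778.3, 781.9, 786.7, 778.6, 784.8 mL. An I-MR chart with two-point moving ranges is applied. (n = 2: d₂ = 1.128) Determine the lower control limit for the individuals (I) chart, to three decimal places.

X̄ = (769.4 + 784.6 + 778.4 + 785.2 + 776.6 + 782.1 + 774.4 + 773.3 + 776.5 + 780.8 + 778.3 + 781.9 + 786.7 + 778.6 + 784.8) / 15 = 779.4400
Moving ranges: 15.2, 6.2, 6.8, 8.6, 5.5, 7.7, 1.1, 3.2, 4.3, 2.5, 3.6, 4.8, 8.1, 6.2; M̄R̄ = 83.8000 / 14 = 5.9857
LCL = X̄ − 3·M̄R̄/d₂ = 779.4400 − 3 × 5.9857 / 1.128 = 763.5205

763.521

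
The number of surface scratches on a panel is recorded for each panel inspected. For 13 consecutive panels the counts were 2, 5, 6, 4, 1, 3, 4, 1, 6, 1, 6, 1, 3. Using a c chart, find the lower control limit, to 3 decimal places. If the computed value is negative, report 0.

0.000

c̄ = (2 + 5 + 6 + 4 + 1 + 3 + 4 + 1 + 6 + 1 + 6 + 1 + 3) / 13 = 43 / 13 = 3.3077
LCL = c̄ − 3√c̄ = 3.3077 − 3 × 1.8187 = -2.1484 → 0 (cannot be negative)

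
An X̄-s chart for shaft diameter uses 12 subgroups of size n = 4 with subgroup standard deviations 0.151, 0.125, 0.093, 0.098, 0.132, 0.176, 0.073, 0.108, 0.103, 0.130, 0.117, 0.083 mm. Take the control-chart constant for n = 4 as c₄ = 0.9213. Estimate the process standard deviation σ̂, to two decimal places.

s̄ = (0.151 + 0.125 + 0.093 + 0.098 + 0.132 + 0.176 + 0.073 + 0.108 + 0.103 + 0.130 + 0.117 + 0.083) / 12 = 0.1158
σ̂ = s̄ / c₄ = 0.1158 / 0.9213 = 0.1256

0.13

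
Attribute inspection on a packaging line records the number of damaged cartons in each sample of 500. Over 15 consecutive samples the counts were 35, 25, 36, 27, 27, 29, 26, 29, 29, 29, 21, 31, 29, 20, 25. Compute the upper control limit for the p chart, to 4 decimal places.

0.0865

p̄ = Σdᵢ / (k·n) = 418 / (15 × 500) = 0.05573
UCL = p̄ + 3·√(p̄(1−p̄)/n) = 0.05573 + 3 × √(0.05573×0.94427/500) = 0.05573 + 3 × 0.01026 = 0.08651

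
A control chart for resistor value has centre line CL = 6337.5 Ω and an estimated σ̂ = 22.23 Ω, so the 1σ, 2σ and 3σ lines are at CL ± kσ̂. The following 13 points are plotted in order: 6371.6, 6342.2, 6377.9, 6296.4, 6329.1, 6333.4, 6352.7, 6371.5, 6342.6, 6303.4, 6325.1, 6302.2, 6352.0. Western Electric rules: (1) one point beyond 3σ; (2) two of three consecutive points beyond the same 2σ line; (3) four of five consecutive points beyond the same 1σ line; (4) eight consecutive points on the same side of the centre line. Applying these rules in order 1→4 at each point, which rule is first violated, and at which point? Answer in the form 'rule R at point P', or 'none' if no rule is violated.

none

Zone of each point (C = within 1σ̂, B = 1σ̂–2σ̂, A = 2σ̂–3σ̂, * = beyond 3σ̂; sign = side of CL): 1:+B, 2:+C, 3:+B, 4:-B, 5:-C, 6:-C, 7:+C, 8:+B, 9:+C, 10:-B, 11:-C, 12:-B, 13:+C
No rule fires across all 13 points.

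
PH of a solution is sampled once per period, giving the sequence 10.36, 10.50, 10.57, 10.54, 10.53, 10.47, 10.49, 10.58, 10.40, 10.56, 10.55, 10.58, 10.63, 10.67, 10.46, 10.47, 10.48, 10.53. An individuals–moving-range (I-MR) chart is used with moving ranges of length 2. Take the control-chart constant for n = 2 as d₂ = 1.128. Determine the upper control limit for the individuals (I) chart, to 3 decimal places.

10.704

X̄ = (10.36 + 10.50 + 10.57 + 10.54 + 10.53 + 10.47 + 10.49 + 10.58 + 10.40 + 10.56 + 10.55 + 10.58 + 10.63 + 10.67 + 10.46 + 10.47 + 10.48 + 10.53) / 18 = 10.5206
Moving ranges: 0.14, 0.07, 0.03, 0.01, 0.06, 0.02, 0.09, 0.18, 0.16, 0.01, 0.03, 0.05, 0.04, 0.21, 0.01, 0.01, 0.05; M̄R̄ = 1.1700 / 17 = 0.0688
UCL = X̄ + 3·M̄R̄/d₂ = 10.5206 + 3 × 0.0688 / 1.128 = 10.7036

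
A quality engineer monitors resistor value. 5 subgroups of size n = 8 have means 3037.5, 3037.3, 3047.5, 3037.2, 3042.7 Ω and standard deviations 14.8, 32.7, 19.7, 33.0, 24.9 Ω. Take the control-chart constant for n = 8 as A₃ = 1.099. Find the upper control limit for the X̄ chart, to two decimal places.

X̄̄ = (3037.5 + 3037.3 + 3047.5 + 3037.2 + 3042.7) / 5 = 3040.4400
s̄ = (14.8 + 32.7 + 19.7 + 33.0 + 24.9) / 5 = 25.0200
UCL = X̄̄ + A₃·s̄ = 3040.4400 + 1.099 × 25.0200 = 3067.9370

3067.94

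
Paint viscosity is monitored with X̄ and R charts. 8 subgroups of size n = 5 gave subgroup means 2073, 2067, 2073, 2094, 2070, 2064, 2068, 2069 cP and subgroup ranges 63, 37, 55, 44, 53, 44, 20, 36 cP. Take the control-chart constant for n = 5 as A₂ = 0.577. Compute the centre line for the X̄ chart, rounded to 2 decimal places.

2072.25

X̄̄ = (2073 + 2067 + 2073 + 2094 + 2070 + 2064 + 2068 + 2069) / 8 = 16578.0000 / 8 = 2072.2500
CL = X̄̄ = 2072.2500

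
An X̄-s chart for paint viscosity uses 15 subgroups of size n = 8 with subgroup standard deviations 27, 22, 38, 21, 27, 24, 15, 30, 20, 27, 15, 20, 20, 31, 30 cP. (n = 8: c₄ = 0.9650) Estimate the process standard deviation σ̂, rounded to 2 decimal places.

s̄ = (27 + 22 + 38 + 21 + 27 + 24 + 15 + 30 + 20 + 27 + 15 + 20 + 20 + 31 + 30) / 15 = 24.4667
σ̂ = s̄ / c₄ = 24.4667 / 0.9650 = 25.3541

25.35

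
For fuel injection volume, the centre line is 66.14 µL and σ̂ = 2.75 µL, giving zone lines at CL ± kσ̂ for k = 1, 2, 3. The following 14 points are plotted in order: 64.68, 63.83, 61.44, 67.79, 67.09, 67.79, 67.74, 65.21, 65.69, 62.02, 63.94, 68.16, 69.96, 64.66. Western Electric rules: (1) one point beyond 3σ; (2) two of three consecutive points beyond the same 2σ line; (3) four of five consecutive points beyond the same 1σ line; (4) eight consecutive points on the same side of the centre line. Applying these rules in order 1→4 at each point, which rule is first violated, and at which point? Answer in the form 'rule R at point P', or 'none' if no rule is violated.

none

Zone of each point (C = within 1σ̂, B = 1σ̂–2σ̂, A = 2σ̂–3σ̂, * = beyond 3σ̂; sign = side of CL): 1:-C, 2:-C, 3:-B, 4:+C, 5:+C, 6:+C, 7:+C, 8:-C, 9:-C, 10:-B, 11:-C, 12:+C, 13:+B, 14:-C
No rule fires across all 14 points.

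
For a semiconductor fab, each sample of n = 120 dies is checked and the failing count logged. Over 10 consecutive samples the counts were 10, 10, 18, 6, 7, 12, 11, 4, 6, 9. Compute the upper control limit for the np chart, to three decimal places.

18.087

p̄ = Σdᵢ / (k·n) = 93 / (10 × 120) = 0.07750
UCL = np̄ + 3·√(np̄(1−p̄)) = 9.3000 + 3 × √(9.3000×0.92250) = 9.3000 + 3 × 2.9290 = 18.0871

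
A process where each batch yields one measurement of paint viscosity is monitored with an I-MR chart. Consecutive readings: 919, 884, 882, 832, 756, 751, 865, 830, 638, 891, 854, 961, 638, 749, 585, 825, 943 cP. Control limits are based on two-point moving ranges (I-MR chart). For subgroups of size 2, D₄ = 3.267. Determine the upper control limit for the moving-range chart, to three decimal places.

Moving ranges: 35, 2, 50, 76, 5, 114, 35, 192, 253, 37, 107, 323, 111, 164, 240, 118; M̄R̄ = 1862.0000 / 16 = 116.3750
UCL_MR = D₄·M̄R̄ = 3.267 × 116.3750 = 380.1971

380.197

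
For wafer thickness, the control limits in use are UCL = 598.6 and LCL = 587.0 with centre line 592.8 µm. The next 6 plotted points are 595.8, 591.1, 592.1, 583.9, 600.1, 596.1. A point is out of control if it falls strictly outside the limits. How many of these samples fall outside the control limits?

2

Compare each point to [587.0, 598.6]: sample 4 = 583.9 < LCL; sample 5 = 600.1 > UCL.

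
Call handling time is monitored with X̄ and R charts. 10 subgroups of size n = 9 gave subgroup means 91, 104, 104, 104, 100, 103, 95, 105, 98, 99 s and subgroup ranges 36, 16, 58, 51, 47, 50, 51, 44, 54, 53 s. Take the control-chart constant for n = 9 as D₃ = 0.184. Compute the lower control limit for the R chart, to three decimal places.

R̄ = (36 + 16 + 58 + 51 + 47 + 50 + 51 + 44 + 54 + 53) / 10 = 460.0000 / 10 = 46.0000
LCL_R = D₃·R̄ = 0.184 × 46.0000 = 8.4640

8.464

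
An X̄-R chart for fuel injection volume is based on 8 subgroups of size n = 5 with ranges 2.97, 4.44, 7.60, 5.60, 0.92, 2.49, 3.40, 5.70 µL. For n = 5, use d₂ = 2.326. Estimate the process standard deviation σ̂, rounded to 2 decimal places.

R̄ = (2.97 + 4.44 + 7.60 + 5.60 + 0.92 + 2.49 + 3.40 + 5.70) / 8 = 4.1400
σ̂ = R̄ / d₂ = 4.1400 / 2.326 = 1.7799

1.78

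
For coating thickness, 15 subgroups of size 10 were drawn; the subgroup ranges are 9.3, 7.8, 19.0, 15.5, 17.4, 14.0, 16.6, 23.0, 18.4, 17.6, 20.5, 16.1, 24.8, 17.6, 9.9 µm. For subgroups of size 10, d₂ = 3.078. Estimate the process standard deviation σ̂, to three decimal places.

5.361

R̄ = (9.3 + 7.8 + 19.0 + 15.5 + 17.4 + 14.0 + 16.6 + 23.0 + 18.4 + 17.6 + 20.5 + 16.1 + 24.8 + 17.6 + 9.9) / 15 = 16.5000
σ̂ = R̄ / d₂ = 16.5000 / 3.078 = 5.3606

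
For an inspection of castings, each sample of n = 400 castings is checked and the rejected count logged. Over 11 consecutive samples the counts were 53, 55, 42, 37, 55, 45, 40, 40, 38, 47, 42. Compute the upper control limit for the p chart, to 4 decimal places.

0.1596

p̄ = Σdᵢ / (k·n) = 494 / (11 × 400) = 0.11227
UCL = p̄ + 3·√(p̄(1−p̄)/n) = 0.11227 + 3 × √(0.11227×0.88773/400) = 0.11227 + 3 × 0.01579 = 0.15963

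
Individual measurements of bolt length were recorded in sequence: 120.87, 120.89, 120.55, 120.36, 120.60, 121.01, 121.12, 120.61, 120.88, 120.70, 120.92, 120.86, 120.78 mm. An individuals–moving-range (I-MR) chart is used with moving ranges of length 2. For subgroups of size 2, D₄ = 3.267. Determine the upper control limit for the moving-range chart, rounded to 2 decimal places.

Moving ranges: 0.02, 0.34, 0.19, 0.24, 0.41, 0.11, 0.51, 0.27, 0.18, 0.22, 0.06, 0.08; M̄R̄ = 2.6300 / 12 = 0.2192
UCL_MR = D₄·M̄R̄ = 3.267 × 0.2192 = 0.7160

0.72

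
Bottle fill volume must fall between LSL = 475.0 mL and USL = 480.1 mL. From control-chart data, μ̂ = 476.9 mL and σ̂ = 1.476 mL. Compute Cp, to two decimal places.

Cp = (USL − LSL) / (6σ̂) = (480.1 − 475.0) / (6 × 1.476) = 5.1000 / 8.8560 = 0.5759

0.58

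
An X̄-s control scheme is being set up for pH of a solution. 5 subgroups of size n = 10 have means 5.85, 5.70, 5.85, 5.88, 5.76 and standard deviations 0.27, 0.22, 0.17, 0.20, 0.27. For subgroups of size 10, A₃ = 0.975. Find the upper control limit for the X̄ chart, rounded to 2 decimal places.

X̄̄ = (5.85 + 5.70 + 5.85 + 5.88 + 5.76) / 5 = 5.8080
s̄ = (0.27 + 0.22 + 0.17 + 0.20 + 0.27) / 5 = 0.2260
UCL = X̄̄ + A₃·s̄ = 5.8080 + 0.975 × 0.2260 = 6.0283

6.03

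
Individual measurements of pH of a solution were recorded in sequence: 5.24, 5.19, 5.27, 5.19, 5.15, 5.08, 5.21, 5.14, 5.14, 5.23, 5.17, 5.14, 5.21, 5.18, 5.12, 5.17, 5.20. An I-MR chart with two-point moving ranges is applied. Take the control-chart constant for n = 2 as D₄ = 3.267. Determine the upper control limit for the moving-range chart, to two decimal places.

Moving ranges: 0.05, 0.08, 0.08, 0.04, 0.07, 0.13, 0.07, 0.00, 0.09, 0.06, 0.03, 0.07, 0.03, 0.06, 0.05, 0.03; M̄R̄ = 0.9400 / 16 = 0.0588
UCL_MR = D₄·M̄R̄ = 3.267 × 0.0588 = 0.1919

0.19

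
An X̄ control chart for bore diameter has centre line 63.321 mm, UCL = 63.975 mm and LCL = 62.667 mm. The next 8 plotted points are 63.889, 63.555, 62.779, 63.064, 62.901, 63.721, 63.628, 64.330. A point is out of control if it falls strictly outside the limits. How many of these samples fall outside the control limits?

Compare each point to [62.667, 63.975]: sample 8 = 64.330 > UCL.

1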